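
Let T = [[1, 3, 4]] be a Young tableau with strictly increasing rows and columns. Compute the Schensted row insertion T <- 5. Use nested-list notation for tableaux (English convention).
[[1, 3, 4, 5]]

5 is larger than every entry of row 1, so it is appended to row 1. The new tableau is [[1, 3, 4, 5]].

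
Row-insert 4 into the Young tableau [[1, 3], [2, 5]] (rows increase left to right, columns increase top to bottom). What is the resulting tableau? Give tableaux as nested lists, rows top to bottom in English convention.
4 is larger than every entry of row 1, so it is appended to row 1. The new tableau is [[1, 3, 4], [2, 5]].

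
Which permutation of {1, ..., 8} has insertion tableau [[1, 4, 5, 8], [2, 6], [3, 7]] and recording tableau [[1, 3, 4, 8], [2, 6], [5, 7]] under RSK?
Reverse the RSK construction: for i from n down to 1, find the cell of Q containing i, remove the entry at that cell from P, and reverse-bump it up through P; the value ejected from row 1 is w(i).

Step i=8: Q has 8 at row 1, column 4; remove that cell from P, ejecting 8. So w(8) = 8. P is now [[1, 4, 5], [2, 6], [3, 7]].
Step i=7: Q has 7 at row 3, column 2; remove 7 from row 3 of P and reverse-bump: 7 enters row 2 and ejects 6; 6 enters row 1 and ejects 5. So w(7) = 5. P is now [[1, 4, 6], [2, 7], [3]].
Step i=6: Q has 6 at row 2, column 2; remove 7 from row 2 of P and reverse-bump: 7 enters row 1 and ejects 6. So w(6) = 6. P is now [[1, 4, 7], [2], [3]].
Step i=5: Q has 5 at row 3, column 1; remove 3 from row 3 of P and reverse-bump: 3 enters row 2 and ejects 2; 2 enters row 1 and ejects 1. So w(5) = 1. P is now [[2, 4, 7], [3]].
Step i=4: Q has 4 at row 1, column 3; remove that cell from P, ejecting 7. So w(4) = 7. P is now [[2, 4], [3]].
Step i=3: Q has 3 at row 1, column 2; remove that cell from P, ejecting 4. So w(3) = 4. P is now [[2], [3]].
Step i=2: Q has 2 at row 2, column 1; remove 3 from row 2 of P and reverse-bump: 3 enters row 1 and ejects 2. So w(2) = 2. P is now [[3]].
Step i=1: Q has 1 at row 1, column 1; remove that cell from P, ejecting 3. So w(1) = 3. P is now [].

So w = 3 2 4 7 1 6 5 8.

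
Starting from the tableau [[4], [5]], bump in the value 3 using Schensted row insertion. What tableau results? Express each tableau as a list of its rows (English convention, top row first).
In row 1, 3 replaces 4 (the leftmost entry greater than 3); 4 is bumped to row 2. In row 2, 4 replaces 5 (the leftmost entry greater than 4); 5 is bumped to row 3. 5 starts a new row 3. The new tableau is [[3], [4], [5]].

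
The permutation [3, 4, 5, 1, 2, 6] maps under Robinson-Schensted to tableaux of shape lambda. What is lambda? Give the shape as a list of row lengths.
[4, 2]

Row-insert each entry into an empty tableau.

After inserting 3: P = [[3]].
After inserting 4: P = [[3, 4]].
After inserting 5: P = [[3, 4, 5]].
After inserting 1: P = [[1, 4, 5], [3]].
After inserting 2: P = [[1, 2, 5], [3, 4]].
After inserting 6: P = [[1, 2, 5, 6], [3, 4]].

The final insertion tableau P = [[1, 2, 5, 6], [3, 4]] has shape [4, 2].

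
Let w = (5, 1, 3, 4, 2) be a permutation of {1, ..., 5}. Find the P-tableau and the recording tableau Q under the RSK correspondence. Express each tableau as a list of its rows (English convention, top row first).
P = [[1, 2, 4], [3], [5]], Q = [[1, 3, 4], [2], [5]]

Insert each entry of the permutation into P by Schensted row insertion, recording in Q the position of each new cell.

Insert 5: appended to row 1. P = [[5]].
Insert 1: 1 bumps 5 from row 1; 5 starts row 2. P = [[1], [5]].
Insert 3: appended to row 1. P = [[1, 3], [5]].
Insert 4: appended to row 1. P = [[1, 3, 4], [5]].
Insert 2: 2 bumps 3 from row 1; 3 bumps 5 from row 2; 5 starts row 3. P = [[1, 2, 4], [3], [5]].

So P = [[1, 2, 4], [3], [5]], Q = [[1, 3, 4], [2], [5]].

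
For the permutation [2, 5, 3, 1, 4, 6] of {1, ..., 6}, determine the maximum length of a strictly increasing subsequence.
4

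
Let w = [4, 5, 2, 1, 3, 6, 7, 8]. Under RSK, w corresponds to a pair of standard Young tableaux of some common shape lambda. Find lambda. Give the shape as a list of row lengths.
RSK row insertion gives P = [[1, 3, 6, 7, 8], [2, 5], [4]], which has shape [5, 2, 1].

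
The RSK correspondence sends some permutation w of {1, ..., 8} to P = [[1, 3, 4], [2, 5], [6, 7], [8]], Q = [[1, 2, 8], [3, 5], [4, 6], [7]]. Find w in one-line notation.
Reverse the RSK construction: for i from n down to 1, find the cell of Q containing i, remove the entry at that cell from P, and reverse-bump it up through P; the value ejected from row 1 is w(i).

Step i=8: Q has 8 at row 1, column 3; remove that cell from P, ejecting 4. So w(8) = 4. P is now [[1, 3], [2, 5], [6, 7], [8]].
Step i=7: Q has 7 at row 4, column 1; remove 8 from row 4 of P and reverse-bump: 8 enters row 3 and ejects 7; 7 enters row 2 and ejects 5; 5 enters row 1 and ejects 3. So w(7) = 3. P is now [[1, 5], [2, 7], [6, 8]].
Step i=6: Q has 6 at row 3, column 2; remove 8 from row 3 of P and reverse-bump: 8 enters row 2 and ejects 7; 7 enters row 1 and ejects 5. So w(6) = 5. P is now [[1, 7], [2, 8], [6]].
Step i=5: Q has 5 at row 2, column 2; remove 8 from row 2 of P and reverse-bump: 8 enters row 1 and ejects 7. So w(5) = 7. P is now [[1, 8], [2], [6]].
Step i=4: Q has 4 at row 3, column 1; remove 6 from row 3 of P and reverse-bump: 6 enters row 2 and ejects 2; 2 enters row 1 and ejects 1. So w(4) = 1. P is now [[2, 8], [6]].
Step i=3: Q has 3 at row 2, column 1; remove 6 from row 2 of P and reverse-bump: 6 enters row 1 and ejects 2. So w(3) = 2. P is now [[6, 8]].
Step i=2: Q has 2 at row 1, column 2; remove that cell from P, ejecting 8. So w(2) = 8. P is now [[6]].
Step i=1: Q has 1 at row 1, column 1; remove that cell from P, ejecting 6. So w(1) = 6. P is now [].

So w = 6 8 2 1 7 5 3 4.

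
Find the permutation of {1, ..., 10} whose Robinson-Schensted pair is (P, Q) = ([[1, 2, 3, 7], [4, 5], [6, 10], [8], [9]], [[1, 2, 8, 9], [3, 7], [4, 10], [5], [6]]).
Reverse the RSK construction: for i from n down to 1, find the cell of Q containing i, remove the entry at that cell from P, and reverse-bump it up through P; the value ejected from row 1 is w(i).

Step i=10: Q has 10 at row 3, column 2; remove 10 from row 3 of P and reverse-bump: 10 enters row 2 and ejects 5; 5 enters row 1 and ejects 3. So w(10) = 3. P is now [[1, 2, 5, 7], [4, 10], [6], [8], [9]].
Step i=9: Q has 9 at row 1, column 4; remove that cell from P, ejecting 7. So w(9) = 7. P is now [[1, 2, 5], [4, 10], [6], [8], [9]].
Step i=8: Q has 8 at row 1, column 3; remove that cell from P, ejecting 5. So w(8) = 5. P is now [[1, 2], [4, 10], [6], [8], [9]].
Step i=7: Q has 7 at row 2, column 2; remove 10 from row 2 of P and reverse-bump: 10 enters row 1 and ejects 2. So w(7) = 2. P is now [[1, 10], [4], [6], [8], [9]].
Step i=6: Q has 6 at row 5, column 1; remove 9 from row 5 of P and reverse-bump: 9 enters row 4 and ejects 8; 8 enters row 3 and ejects 6; 6 enters row 2 and ejects 4; 4 enters row 1 and ejects 1. So w(6) = 1. P is now [[4, 10], [6], [8], [9]].
Step i=5: Q has 5 at row 4, column 1; remove 9 from row 4 of P and reverse-bump: 9 enters row 3 and ejects 8; 8 enters row 2 and ejects 6; 6 enters row 1 and ejects 4. So w(5) = 4. P is now [[6, 10], [8], [9]].
Step i=4: Q has 4 at row 3, column 1; remove 9 from row 3 of P and reverse-bump: 9 enters row 2 and ejects 8; 8 enters row 1 and ejects 6. So w(4) = 6. P is now [[8, 10], [9]].
Step i=3: Q has 3 at row 2, column 1; remove 9 from row 2 of P and reverse-bump: 9 enters row 1 and ejects 8. So w(3) = 8. P is now [[9, 10]].
Step i=2: Q has 2 at row 1, column 2; remove that cell from P, ejecting 10. So w(2) = 10. P is now [[9]].
Step i=1: Q has 1 at row 1, column 1; remove that cell from P, ejecting 9. So w(1) = 9. P is now [].

So w = 9 10 8 6 4 1 2 5 7 3.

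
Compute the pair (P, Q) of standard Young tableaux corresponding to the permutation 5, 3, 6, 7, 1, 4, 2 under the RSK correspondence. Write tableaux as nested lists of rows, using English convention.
P = [[1, 2, 7], [3, 4], [5, 6]], Q = [[1, 3, 4], [2, 6], [5, 7]]

Insert each entry of the permutation into P by Schensted row insertion, recording in Q the position of each new cell.

Insert 5: appended to row 1. P = [[5]].
Insert 3: 3 bumps 5 from row 1; 5 starts row 2. P = [[3], [5]].
Insert 6: appended to row 1. P = [[3, 6], [5]].
Insert 7: appended to row 1. P = [[3, 6, 7], [5]].
Insert 1: 1 bumps 3 from row 1; 3 bumps 5 from row 2; 5 starts row 3. P = [[1, 6, 7], [3], [5]].
Insert 4: 4 bumps 6 from row 1; 6 appends to row 2. P = [[1, 4, 7], [3, 6], [5]].
Insert 2: 2 bumps 4 from row 1; 4 bumps 6 from row 2; 6 appends to row 3. P = [[1, 2, 7], [3, 4], [5, 6]].

So P = [[1, 2, 7], [3, 4], [5, 6]], Q = [[1, 3, 4], [2, 6], [5, 7]].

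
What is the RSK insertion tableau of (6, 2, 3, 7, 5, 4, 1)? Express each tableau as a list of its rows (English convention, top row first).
Insert 6: appended to row 1. P = [[6]].
Insert 2: 2 bumps 6 from row 1; 6 starts row 2. P = [[2], [6]].
Insert 3: appended to row 1. P = [[2, 3], [6]].
Insert 7: appended to row 1. P = [[2, 3, 7], [6]].
Insert 5: 5 bumps 7 from row 1; 7 appends to row 2. P = [[2, 3, 5], [6, 7]].
Insert 4: 4 bumps 5 from row 1; 5 bumps 6 from row 2; 6 starts row 3. P = [[2, 3, 4], [5, 7], [6]].
Insert 1: 1 bumps 2 from row 1; 2 bumps 5 from row 2; 5 bumps 6 from row 3; 6 starts row 4. P = [[1, 3, 4], [2, 7], [5], [6]].

So P = [[1, 3, 4], [2, 7], [5], [6]].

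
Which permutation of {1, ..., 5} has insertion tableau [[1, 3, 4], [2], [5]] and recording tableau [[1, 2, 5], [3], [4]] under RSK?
2 5 3 1 4

Reverse the RSK construction: for i from n down to 1, find the cell of Q containing i, remove the entry at that cell from P, and reverse-bump it up through P; the value ejected from row 1 is w(i).

Step i=5: Q has 5 at row 1, column 3; remove that cell from P, ejecting 4. So w(5) = 4. P is now [[1, 3], [2], [5]].
Step i=4: Q has 4 at row 3, column 1; remove 5 from row 3 of P and reverse-bump: 5 enters row 2 and ejects 2; 2 enters row 1 and ejects 1. So w(4) = 1. P is now [[2, 3], [5]].
Step i=3: Q has 3 at row 2, column 1; remove 5 from row 2 of P and reverse-bump: 5 enters row 1 and ejects 3. So w(3) = 3. P is now [[2, 5]].
Step i=2: Q has 2 at row 1, column 2; remove that cell from P, ejecting 5. So w(2) = 5. P is now [[2]].
Step i=1: Q has 1 at row 1, column 1; remove that cell from P, ejecting 2. So w(1) = 2. P is now [].

So w = 2 5 3 1 4.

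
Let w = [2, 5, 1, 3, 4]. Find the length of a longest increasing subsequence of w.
3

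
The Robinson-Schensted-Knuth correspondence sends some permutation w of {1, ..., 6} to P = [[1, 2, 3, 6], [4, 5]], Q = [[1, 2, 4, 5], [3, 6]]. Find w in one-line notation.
Reverse the RSK construction: for i from n down to 1, find the cell of Q containing i, remove the entry at that cell from P, and reverse-bump it up through P; the value ejected from row 1 is w(i).

Step i=6: Q has 6 at row 2, column 2; remove 5 from row 2 of P and reverse-bump: 5 enters row 1 and ejects 3. So w(6) = 3. P is now [[1, 2, 5, 6], [4]].
Step i=5: Q has 5 at row 1, column 4; remove that cell from P, ejecting 6. So w(5) = 6. P is now [[1, 2, 5], [4]].
Step i=4: Q has 4 at row 1, column 3; remove that cell from P, ejecting 5. So w(4) = 5. P is now [[1, 2], [4]].
Step i=3: Q has 3 at row 2, column 1; remove 4 from row 2 of P and reverse-bump: 4 enters row 1 and ejects 2. So w(3) = 2. P is now [[1, 4]].
Step i=2: Q has 2 at row 1, column 2; remove that cell from P, ejecting 4. So w(2) = 4. P is now [[1]].
Step i=1: Q has 1 at row 1, column 1; remove that cell from P, ejecting 1. So w(1) = 1. P is now [].

So w = 1 4 2 5 6 3.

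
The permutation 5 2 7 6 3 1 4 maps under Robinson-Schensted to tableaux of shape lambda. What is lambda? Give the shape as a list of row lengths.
[3, 2, 1, 1]

RSK row insertion gives P = [[1, 3, 4], [2, 6], [5], [7]], which has shape [3, 2, 1, 1].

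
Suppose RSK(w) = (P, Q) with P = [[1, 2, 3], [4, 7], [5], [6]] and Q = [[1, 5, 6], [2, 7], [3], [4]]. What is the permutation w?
Reverse the RSK construction: for i from n down to 1, find the cell of Q containing i, remove the entry at that cell from P, and reverse-bump it up through P; the value ejected from row 1 is w(i).

Step i=7: Q has 7 at row 2, column 2; remove 7 from row 2 of P and reverse-bump: 7 enters row 1 and ejects 3. So w(7) = 3. P is now [[1, 2, 7], [4], [5], [6]].
Step i=6: Q has 6 at row 1, column 3; remove that cell from P, ejecting 7. So w(6) = 7. P is now [[1, 2], [4], [5], [6]].
Step i=5: Q has 5 at row 1, column 2; remove that cell from P, ejecting 2. So w(5) = 2. P is now [[1], [4], [5], [6]].
Step i=4: Q has 4 at row 4, column 1; remove 6 from row 4 of P and reverse-bump: 6 enters row 3 and ejects 5; 5 enters row 2 and ejects 4; 4 enters row 1 and ejects 1. So w(4) = 1. P is now [[4], [5], [6]].
Step i=3: Q has 3 at row 3, column 1; remove 6 from row 3 of P and reverse-bump: 6 enters row 2 and ejects 5; 5 enters row 1 and ejects 4. So w(3) = 4. P is now [[5], [6]].
Step i=2: Q has 2 at row 2, column 1; remove 6 from row 2 of P and reverse-bump: 6 enters row 1 and ejects 5. So w(2) = 5. P is now [[6]].
Step i=1: Q has 1 at row 1, column 1; remove that cell from P, ejecting 6. So w(1) = 6. P is now [].

So w = 6 5 4 1 2 7 3.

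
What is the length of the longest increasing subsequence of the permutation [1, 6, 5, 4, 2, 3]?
3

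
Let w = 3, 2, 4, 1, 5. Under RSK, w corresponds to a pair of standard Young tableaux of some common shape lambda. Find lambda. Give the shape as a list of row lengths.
[3, 1, 1]

Row-insert each entry into an empty tableau.

After inserting 3: P = [[3]].
After inserting 2: P = [[2], [3]].
After inserting 4: P = [[2, 4], [3]].
After inserting 1: P = [[1, 4], [2], [3]].
After inserting 5: P = [[1, 4, 5], [2], [3]].

The final insertion tableau P = [[1, 4, 5], [2], [3]] has shape [3, 1, 1].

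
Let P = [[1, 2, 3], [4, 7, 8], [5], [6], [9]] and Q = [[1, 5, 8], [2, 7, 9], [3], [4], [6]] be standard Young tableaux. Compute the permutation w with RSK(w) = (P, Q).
Reverse the RSK construction: for i from n down to 1, find the cell of Q containing i, remove the entry at that cell from P, and reverse-bump it up through P; the value ejected from row 1 is w(i).

Step i=9: Q has 9 at row 2, column 3; remove 8 from row 2 of P and reverse-bump: 8 enters row 1 and ejects 3. So w(9) = 3. P is now [[1, 2, 8], [4, 7], [5], [6], [9]].
Step i=8: Q has 8 at row 1, column 3; remove that cell from P, ejecting 8. So w(8) = 8. P is now [[1, 2], [4, 7], [5], [6], [9]].
Step i=7: Q has 7 at row 2, column 2; remove 7 from row 2 of P and reverse-bump: 7 enters row 1 and ejects 2. So w(7) = 2. P is now [[1, 7], [4], [5], [6], [9]].
Step i=6: Q has 6 at row 5, column 1; remove 9 from row 5 of P and reverse-bump: 9 enters row 4 and ejects 6; 6 enters row 3 and ejects 5; 5 enters row 2 and ejects 4; 4 enters row 1 and ejects 1. So w(6) = 1. P is now [[4, 7], [5], [6], [9]].
Step i=5: Q has 5 at row 1, column 2; remove that cell from P, ejecting 7. So w(5) = 7. P is now [[4], [5], [6], [9]].
Step i=4: Q has 4 at row 4, column 1; remove 9 from row 4 of P and reverse-bump: 9 enters row 3 and ejects 6; 6 enters row 2 and ejects 5; 5 enters row 1 and ejects 4. So w(4) = 4. P is now [[5], [6], [9]].
Step i=3: Q has 3 at row 3, column 1; remove 9 from row 3 of P and reverse-bump: 9 enters row 2 and ejects 6; 6 enters row 1 and ejects 5. So w(3) = 5. P is now [[6], [9]].
Step i=2: Q has 2 at row 2, column 1; remove 9 from row 2 of P and reverse-bump: 9 enters row 1 and ejects 6. So w(2) = 6. P is now [[9]].
Step i=1: Q has 1 at row 1, column 1; remove that cell from P, ejecting 9. So w(1) = 9. P is now [].

So w = 9 6 5 4 7 1 2 8 3.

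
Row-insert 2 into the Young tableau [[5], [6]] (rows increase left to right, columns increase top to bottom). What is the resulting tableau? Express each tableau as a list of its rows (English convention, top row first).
In row 1, 2 replaces 5 (the leftmost entry greater than 2); 5 is bumped to row 2. In row 2, 5 replaces 6 (the leftmost entry greater than 5); 6 is bumped to row 3. 6 starts a new row 3. The new tableau is [[2], [5], [6]].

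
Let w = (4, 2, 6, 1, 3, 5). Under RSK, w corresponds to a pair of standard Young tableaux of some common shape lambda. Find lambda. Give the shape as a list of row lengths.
Row-insert each entry into an empty tableau.

After inserting 4: P = [[4]].
After inserting 2: P = [[2], [4]].
After inserting 6: P = [[2, 6], [4]].
After inserting 1: P = [[1, 6], [2], [4]].
After inserting 3: P = [[1, 3], [2, 6], [4]].
After inserting 5: P = [[1, 3, 5], [2, 6], [4]].

The final insertion tableau P = [[1, 3, 5], [2, 6], [4]] has shape [3, 2, 1].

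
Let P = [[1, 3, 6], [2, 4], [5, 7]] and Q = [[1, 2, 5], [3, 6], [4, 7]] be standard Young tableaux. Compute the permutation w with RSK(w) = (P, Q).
2 5 4 1 7 6 3

Reverse the RSK construction: for i from n down to 1, find the cell of Q containing i, remove the entry at that cell from P, and reverse-bump it up through P; the value ejected from row 1 is w(i).

Step i=7: Q has 7 at row 3, column 2; remove 7 from row 3 of P and reverse-bump: 7 enters row 2 and ejects 4; 4 enters row 1 and ejects 3. So w(7) = 3. P is now [[1, 4, 6], [2, 7], [5]].
Step i=6: Q has 6 at row 2, column 2; remove 7 from row 2 of P and reverse-bump: 7 enters row 1 and ejects 6. So w(6) = 6. P is now [[1, 4, 7], [2], [5]].
Step i=5: Q has 5 at row 1, column 3; remove that cell from P, ejecting 7. So w(5) = 7. P is now [[1, 4], [2], [5]].
Step i=4: Q has 4 at row 3, column 1; remove 5 from row 3 of P and reverse-bump: 5 enters row 2 and ejects 2; 2 enters row 1 and ejects 1. So w(4) = 1. P is now [[2, 4], [5]].
Step i=3: Q has 3 at row 2, column 1; remove 5 from row 2 of P and reverse-bump: 5 enters row 1 and ejects 4. So w(3) = 4. P is now [[2, 5]].
Step i=2: Q has 2 at row 1, column 2; remove that cell from P, ejecting 5. So w(2) = 5. P is now [[2]].
Step i=1: Q has 1 at row 1, column 1; remove that cell from P, ejecting 2. So w(1) = 2. P is now [].

So w = 2 5 4 1 7 6 3.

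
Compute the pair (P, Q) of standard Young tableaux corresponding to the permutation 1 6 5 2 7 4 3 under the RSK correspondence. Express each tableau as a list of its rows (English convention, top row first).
Insert each entry of the permutation into P by Schensted row insertion, recording in Q the position of each new cell.

Insert 1: appended to row 1. P = [[1]], Q = [[1]].
Insert 6: appended to row 1. P = [[1, 6]], Q = [[1, 2]].
Insert 5: 5 bumps 6 from row 1; 6 starts row 2. P = [[1, 5], [6]], Q = [[1, 2], [3]].
Insert 2: 2 bumps 5 from row 1; 5 bumps 6 from row 2; 6 starts row 3. P = [[1, 2], [5], [6]], Q = [[1, 2], [3], [4]].
Insert 7: appended to row 1. P = [[1, 2, 7], [5], [6]], Q = [[1, 2, 5], [3], [4]].
Insert 4: 4 bumps 7 from row 1; 7 appends to row 2. P = [[1, 2, 4], [5, 7], [6]], Q = [[1, 2, 5], [3, 6], [4]].
Insert 3: 3 bumps 4 from row 1; 4 bumps 5 from row 2; 5 bumps 6 from row 3; 6 starts row 4. P = [[1, 2, 3], [4, 7], [5], [6]], Q = [[1, 2, 5], [3, 6], [4], [7]].

So P = [[1, 2, 3], [4, 7], [5], [6]], Q = [[1, 2, 5], [3, 6], [4], [7]].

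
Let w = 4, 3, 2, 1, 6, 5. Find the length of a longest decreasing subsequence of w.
4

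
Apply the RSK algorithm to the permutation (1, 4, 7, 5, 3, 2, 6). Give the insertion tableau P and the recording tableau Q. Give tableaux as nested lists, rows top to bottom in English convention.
P = [[1, 2, 5, 6], [3], [4], [7]], Q = [[1, 2, 3, 7], [4], [5], [6]]

Insert each entry of the permutation into P by Schensted row insertion, recording in Q the position of each new cell.

Insert 1: appended to row 1. P = [[1]].
Insert 4: appended to row 1. P = [[1, 4]].
Insert 7: appended to row 1. P = [[1, 4, 7]].
Insert 5: 5 bumps 7 from row 1; 7 starts row 2. P = [[1, 4, 5], [7]].
Insert 3: 3 bumps 4 from row 1; 4 bumps 7 from row 2; 7 starts row 3. P = [[1, 3, 5], [4], [7]].
Insert 2: 2 bumps 3 from row 1; 3 bumps 4 from row 2; 4 bumps 7 from row 3; 7 starts row 4. P = [[1, 2, 5], [3], [4], [7]].
Insert 6: appended to row 1. P = [[1, 2, 5, 6], [3], [4], [7]].

So P = [[1, 2, 5, 6], [3], [4], [7]], Q = [[1, 2, 3, 7], [4], [5], [6]].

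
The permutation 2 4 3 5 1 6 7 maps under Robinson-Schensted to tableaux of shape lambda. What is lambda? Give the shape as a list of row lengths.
RSK row insertion gives P = [[1, 3, 5, 6, 7], [2], [4]], which has shape [5, 1, 1].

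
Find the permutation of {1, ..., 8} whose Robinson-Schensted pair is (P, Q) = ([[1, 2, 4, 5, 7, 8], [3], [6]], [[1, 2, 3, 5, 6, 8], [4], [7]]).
Reverse RSK: for i = n, n-1, ..., 1, locate i in Q, remove the corresponding corner cell from P, and reverse-bump its entry up through P; the value ejected from row 1 is w(i).

So w = 1 3 6 4 5 7 2 8.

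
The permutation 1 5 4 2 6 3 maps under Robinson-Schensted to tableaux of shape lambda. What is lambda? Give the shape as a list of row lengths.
RSK row insertion gives P = [[1, 2, 3], [4, 6], [5]], which has shape [3, 2, 1].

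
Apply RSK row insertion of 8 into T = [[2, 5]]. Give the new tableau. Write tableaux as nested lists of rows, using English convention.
8 is larger than every entry of row 1, so it is appended to row 1. The new tableau is [[2, 5, 8]].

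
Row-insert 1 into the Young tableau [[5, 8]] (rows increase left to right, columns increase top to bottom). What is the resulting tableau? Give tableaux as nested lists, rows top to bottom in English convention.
[[1, 8], [5]]

In row 1, 1 replaces 5 (the leftmost entry greater than 1); 5 is bumped to row 2. 5 starts a new row 2. The new tableau is [[1, 8], [5]].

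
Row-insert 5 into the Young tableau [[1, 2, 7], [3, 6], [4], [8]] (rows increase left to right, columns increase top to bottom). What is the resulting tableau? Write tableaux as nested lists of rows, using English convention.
[[1, 2, 5], [3, 6, 7], [4], [8]]

In row 1, 5 replaces 7 (the leftmost entry greater than 5); 7 is bumped to row 2. 7 is appended to row 2. The new tableau is [[1, 2, 5], [3, 6, 7], [4], [8]].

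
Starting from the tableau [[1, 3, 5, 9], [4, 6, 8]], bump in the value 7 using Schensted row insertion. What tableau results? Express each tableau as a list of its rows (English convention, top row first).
In row 1, 7 replaces 9 (the leftmost entry greater than 7); 9 is bumped to row 2. 9 is appended to row 2. The new tableau is [[1, 3, 5, 7], [4, 6, 8, 9]].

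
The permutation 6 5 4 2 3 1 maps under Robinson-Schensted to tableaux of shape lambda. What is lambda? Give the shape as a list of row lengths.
[2, 1, 1, 1, 1]

RSK row insertion gives P = [[1, 3], [2], [4], [5], [6]], which has shape [2, 1, 1, 1, 1].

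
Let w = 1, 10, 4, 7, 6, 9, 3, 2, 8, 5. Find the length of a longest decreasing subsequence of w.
5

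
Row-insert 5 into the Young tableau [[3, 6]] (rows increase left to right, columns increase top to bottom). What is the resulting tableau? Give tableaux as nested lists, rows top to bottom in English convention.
[[3, 5], [6]]

In row 1, 5 replaces 6 (the leftmost entry greater than 5); 6 is bumped to row 2. 6 starts a new row 2. The new tableau is [[3, 5], [6]].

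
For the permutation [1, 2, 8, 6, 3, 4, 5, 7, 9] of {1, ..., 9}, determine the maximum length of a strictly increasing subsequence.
7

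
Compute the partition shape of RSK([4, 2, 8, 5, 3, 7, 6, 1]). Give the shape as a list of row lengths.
Row-insert each entry into an empty tableau.

After inserting 4: P = [[4]].
After inserting 2: P = [[2], [4]].
After inserting 8: P = [[2, 8], [4]].
After inserting 5: P = [[2, 5], [4, 8]].
After inserting 3: P = [[2, 3], [4, 5], [8]].
After inserting 7: P = [[2, 3, 7], [4, 5], [8]].
After inserting 6: P = [[2, 3, 6], [4, 5, 7], [8]].
After inserting 1: P = [[1, 3, 6], [2, 5, 7], [4], [8]].

The final insertion tableau P = [[1, 3, 6], [2, 5, 7], [4], [8]] has shape [3, 3, 1, 1].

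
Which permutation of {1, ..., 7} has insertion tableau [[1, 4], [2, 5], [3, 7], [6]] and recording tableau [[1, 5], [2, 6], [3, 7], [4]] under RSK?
Reverse the RSK construction: for i from n down to 1, find the cell of Q containing i, remove the entry at that cell from P, and reverse-bump it up through P; the value ejected from row 1 is w(i).

Step i=7: Q has 7 at row 3, column 2; remove 7 from row 3 of P and reverse-bump: 7 enters row 2 and ejects 5; 5 enters row 1 and ejects 4. So w(7) = 4. P is now [[1, 5], [2, 7], [3], [6]].
Step i=6: Q has 6 at row 2, column 2; remove 7 from row 2 of P and reverse-bump: 7 enters row 1 and ejects 5. So w(6) = 5. P is now [[1, 7], [2], [3], [6]].
Step i=5: Q has 5 at row 1, column 2; remove that cell from P, ejecting 7. So w(5) = 7. P is now [[1], [2], [3], [6]].
Step i=4: Q has 4 at row 4, column 1; remove 6 from row 4 of P and reverse-bump: 6 enters row 3 and ejects 3; 3 enters row 2 and ejects 2; 2 enters row 1 and ejects 1. So w(4) = 1. P is now [[2], [3], [6]].
Step i=3: Q has 3 at row 3, column 1; remove 6 from row 3 of P and reverse-bump: 6 enters row 2 and ejects 3; 3 enters row 1 and ejects 2. So w(3) = 2. P is now [[3], [6]].
Step i=2: Q has 2 at row 2, column 1; remove 6 from row 2 of P and reverse-bump: 6 enters row 1 and ejects 3. So w(2) = 3. P is now [[6]].
Step i=1: Q has 1 at row 1, column 1; remove that cell from P, ejecting 6. So w(1) = 6. P is now [].

So w = 6 3 2 1 7 5 4.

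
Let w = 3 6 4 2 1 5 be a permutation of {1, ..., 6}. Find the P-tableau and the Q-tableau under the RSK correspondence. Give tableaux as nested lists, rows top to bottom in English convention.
Insert each entry of the permutation into P by Schensted row insertion, recording in Q the position of each new cell.

Insert 3: appended to row 1. P = [[3]].
Insert 6: appended to row 1. P = [[3, 6]].
Insert 4: 4 bumps 6 from row 1; 6 starts row 2. P = [[3, 4], [6]].
Insert 2: 2 bumps 3 from row 1; 3 bumps 6 from row 2; 6 starts row 3. P = [[2, 4], [3], [6]].
Insert 1: 1 bumps 2 from row 1; 2 bumps 3 from row 2; 3 bumps 6 from row 3; 6 starts row 4. P = [[1, 4], [2], [3], [6]].
Insert 5: appended to row 1. P = [[1, 4, 5], [2], [3], [6]].

So P = [[1, 4, 5], [2], [3], [6]], Q = [[1, 2, 6], [3], [4], [5]].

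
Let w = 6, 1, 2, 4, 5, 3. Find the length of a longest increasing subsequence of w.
4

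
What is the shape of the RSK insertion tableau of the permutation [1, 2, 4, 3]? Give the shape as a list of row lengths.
[3, 1]

Row-insert each entry into an empty tableau.

After inserting 1: P = [[1]].
After inserting 2: P = [[1, 2]].
After inserting 4: P = [[1, 2, 4]].
After inserting 3: P = [[1, 2, 3], [4]].

The final insertion tableau P = [[1, 2, 3], [4]] has shape [3, 1].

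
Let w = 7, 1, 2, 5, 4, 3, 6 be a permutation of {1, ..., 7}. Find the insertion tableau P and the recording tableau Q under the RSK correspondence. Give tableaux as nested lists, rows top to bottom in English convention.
Insert each entry of the permutation into P by Schensted row insertion, recording in Q the position of each new cell.

Insert 7: appended to row 1. P = [[7]].
Insert 1: 1 bumps 7 from row 1; 7 starts row 2. P = [[1], [7]].
Insert 2: appended to row 1. P = [[1, 2], [7]].
Insert 5: appended to row 1. P = [[1, 2, 5], [7]].
Insert 4: 4 bumps 5 from row 1; 5 bumps 7 from row 2; 7 starts row 3. P = [[1, 2, 4], [5], [7]].
Insert 3: 3 bumps 4 from row 1; 4 bumps 5 from row 2; 5 bumps 7 from row 3; 7 starts row 4. P = [[1, 2, 3], [4], [5], [7]].
Insert 6: appended to row 1. P = [[1, 2, 3, 6], [4], [5], [7]].

So P = [[1, 2, 3, 6], [4], [5], [7]], Q = [[1, 3, 4, 7], [2], [5], [6]].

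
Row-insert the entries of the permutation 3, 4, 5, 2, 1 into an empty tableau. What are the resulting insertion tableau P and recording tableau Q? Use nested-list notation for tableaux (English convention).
P = [[1, 4, 5], [2], [3]], Q = [[1, 2, 3], [4], [5]]

Insert each entry of the permutation into P by Schensted row insertion, recording in Q the position of each new cell.

Insert 3: appended to row 1. P = [[3]].
Insert 4: appended to row 1. P = [[3, 4]].
Insert 5: appended to row 1. P = [[3, 4, 5]].
Insert 2: 2 bumps 3 from row 1; 3 starts row 2. P = [[2, 4, 5], [3]].
Insert 1: 1 bumps 2 from row 1; 2 bumps 3 from row 2; 3 starts row 3. P = [[1, 4, 5], [2], [3]].

So P = [[1, 4, 5], [2], [3]], Q = [[1, 2, 3], [4], [5]].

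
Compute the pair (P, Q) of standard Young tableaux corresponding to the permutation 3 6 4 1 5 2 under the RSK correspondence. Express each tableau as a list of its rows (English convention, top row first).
Insert each entry of the permutation into P by Schensted row insertion, recording in Q the position of each new cell.

Insert 3: appended to row 1. P = [[3]], Q = [[1]].
Insert 6: appended to row 1. P = [[3, 6]], Q = [[1, 2]].
Insert 4: 4 bumps 6 from row 1; 6 starts row 2. P = [[3, 4], [6]], Q = [[1, 2], [3]].
Insert 1: 1 bumps 3 from row 1; 3 bumps 6 from row 2; 6 starts row 3. P = [[1, 4], [3], [6]], Q = [[1, 2], [3], [4]].
Insert 5: appended to row 1. P = [[1, 4, 5], [3], [6]], Q = [[1, 2, 5], [3], [4]].
Insert 2: 2 bumps 4 from row 1; 4 appends to row 2. P = [[1, 2, 5], [3, 4], [6]], Q = [[1, 2, 5], [3, 6], [4]].

So P = [[1, 2, 5], [3, 4], [6]], Q = [[1, 2, 5], [3, 6], [4]].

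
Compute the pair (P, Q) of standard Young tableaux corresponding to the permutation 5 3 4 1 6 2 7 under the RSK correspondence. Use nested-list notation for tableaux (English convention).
P = [[1, 2, 6, 7], [3, 4], [5]], Q = [[1, 3, 5, 7], [2, 6], [4]]

Insert each entry of the permutation into P by Schensted row insertion, recording in Q the position of each new cell.

Insert 5: appended to row 1. P = [[5]].
Insert 3: 3 bumps 5 from row 1; 5 starts row 2. P = [[3], [5]].
Insert 4: appended to row 1. P = [[3, 4], [5]].
Insert 1: 1 bumps 3 from row 1; 3 bumps 5 from row 2; 5 starts row 3. P = [[1, 4], [3], [5]].
Insert 6: appended to row 1. P = [[1, 4, 6], [3], [5]].
Insert 2: 2 bumps 4 from row 1; 4 appends to row 2. P = [[1, 2, 6], [3, 4], [5]].
Insert 7: appended to row 1. P = [[1, 2, 6, 7], [3, 4], [5]].

So P = [[1, 2, 6, 7], [3, 4], [5]], Q = [[1, 3, 5, 7], [2, 6], [4]].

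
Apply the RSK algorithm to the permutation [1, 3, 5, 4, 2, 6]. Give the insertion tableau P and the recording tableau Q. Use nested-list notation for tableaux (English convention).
Insert each entry of the permutation into P by Schensted row insertion, recording in Q the position of each new cell.

Insert 1: appended to row 1. P = [[1]].
Insert 3: appended to row 1. P = [[1, 3]].
Insert 5: appended to row 1. P = [[1, 3, 5]].
Insert 4: 4 bumps 5 from row 1; 5 starts row 2. P = [[1, 3, 4], [5]].
Insert 2: 2 bumps 3 from row 1; 3 bumps 5 from row 2; 5 starts row 3. P = [[1, 2, 4], [3], [5]].
Insert 6: appended to row 1. P = [[1, 2, 4, 6], [3], [5]].

So P = [[1, 2, 4, 6], [3], [5]], Q = [[1, 2, 3, 6], [4], [5]].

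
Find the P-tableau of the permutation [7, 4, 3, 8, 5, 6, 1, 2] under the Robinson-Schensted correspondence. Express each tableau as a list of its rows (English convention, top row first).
After inserting 7: P = [[7]].
After inserting 4: P = [[4], [7]].
After inserting 3: P = [[3], [4], [7]].
After inserting 8: P = [[3, 8], [4], [7]].
After inserting 5: P = [[3, 5], [4, 8], [7]].
After inserting 6: P = [[3, 5, 6], [4, 8], [7]].
After inserting 1: P = [[1, 5, 6], [3, 8], [4], [7]].
After inserting 2: P = [[1, 2, 6], [3, 5], [4, 8], [7]].

So P = [[1, 2, 6], [3, 5], [4, 8], [7]].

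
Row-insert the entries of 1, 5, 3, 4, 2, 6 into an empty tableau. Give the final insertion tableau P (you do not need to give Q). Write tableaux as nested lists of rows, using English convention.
Insert 1: appended to row 1. P = [[1]].
Insert 5: appended to row 1. P = [[1, 5]].
Insert 3: 3 bumps 5 from row 1; 5 starts row 2. P = [[1, 3], [5]].
Insert 4: appended to row 1. P = [[1, 3, 4], [5]].
Insert 2: 2 bumps 3 from row 1; 3 bumps 5 from row 2; 5 starts row 3. P = [[1, 2, 4], [3], [5]].
Insert 6: appended to row 1. P = [[1, 2, 4, 6], [3], [5]].

So P = [[1, 2, 4, 6], [3], [5]].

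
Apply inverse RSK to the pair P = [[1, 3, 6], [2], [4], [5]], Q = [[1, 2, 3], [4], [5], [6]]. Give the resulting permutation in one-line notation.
Reverse the RSK construction: for i from n down to 1, find the cell of Q containing i, remove the entry at that cell from P, and reverse-bump it up through P; the value ejected from row 1 is w(i).

Step i=6: Q has 6 at row 4, column 1; remove 5 from row 4 of P and reverse-bump: 5 enters row 3 and ejects 4; 4 enters row 2 and ejects 2; 2 enters row 1 and ejects 1. So w(6) = 1. P is now [[2, 3, 6], [4], [5]].
Step i=5: Q has 5 at row 3, column 1; remove 5 from row 3 of P and reverse-bump: 5 enters row 2 and ejects 4; 4 enters row 1 and ejects 3. So w(5) = 3. P is now [[2, 4, 6], [5]].
Step i=4: Q has 4 at row 2, column 1; remove 5 from row 2 of P and reverse-bump: 5 enters row 1 and ejects 4. So w(4) = 4. P is now [[2, 5, 6]].
Step i=3: Q has 3 at row 1, column 3; remove that cell from P, ejecting 6. So w(3) = 6. P is now [[2, 5]].
Step i=2: Q has 2 at row 1, column 2; remove that cell from P, ejecting 5. So w(2) = 5. P is now [[2]].
Step i=1: Q has 1 at row 1, column 1; remove that cell from P, ejecting 2. So w(1) = 2. P is now [].

So w = 2 5 6 4 3 1.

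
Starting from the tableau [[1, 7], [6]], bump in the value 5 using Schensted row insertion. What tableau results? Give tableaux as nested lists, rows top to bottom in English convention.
In row 1, 5 replaces 7 (the leftmost entry greater than 5); 7 is bumped to row 2. 7 is appended to row 2. The new tableau is [[1, 5], [6, 7]].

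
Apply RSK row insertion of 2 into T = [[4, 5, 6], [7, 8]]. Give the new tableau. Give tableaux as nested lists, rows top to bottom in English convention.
In row 1, 2 replaces 4 (the leftmost entry greater than 2); 4 is bumped to row 2. In row 2, 4 replaces 7 (the leftmost entry greater than 4); 7 is bumped to row 3. 7 starts a new row 3. The new tableau is [[2, 5, 6], [4, 8], [7]].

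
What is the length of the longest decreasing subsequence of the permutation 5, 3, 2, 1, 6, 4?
4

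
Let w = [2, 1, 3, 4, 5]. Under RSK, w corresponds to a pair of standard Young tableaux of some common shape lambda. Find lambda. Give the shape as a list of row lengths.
Row-insert each entry into an empty tableau.

After inserting 2: P = [[2]].
After inserting 1: P = [[1], [2]].
After inserting 3: P = [[1, 3], [2]].
After inserting 4: P = [[1, 3, 4], [2]].
After inserting 5: P = [[1, 3, 4, 5], [2]].

The final insertion tableau P = [[1, 3, 4, 5], [2]] has shape [4, 1].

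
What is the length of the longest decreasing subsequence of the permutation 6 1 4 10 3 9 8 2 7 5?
5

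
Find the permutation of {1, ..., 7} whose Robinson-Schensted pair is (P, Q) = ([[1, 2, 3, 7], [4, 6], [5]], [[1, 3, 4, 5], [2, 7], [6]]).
Reverse the RSK construction: for i from n down to 1, find the cell of Q containing i, remove the entry at that cell from P, and reverse-bump it up through P; the value ejected from row 1 is w(i).

Step i=7: Q has 7 at row 2, column 2; remove 6 from row 2 of P and reverse-bump: 6 enters row 1 and ejects 3. So w(7) = 3. P is now [[1, 2, 6, 7], [4], [5]].
Step i=6: Q has 6 at row 3, column 1; remove 5 from row 3 of P and reverse-bump: 5 enters row 2 and ejects 4; 4 enters row 1 and ejects 2. So w(6) = 2. P is now [[1, 4, 6, 7], [5]].
Step i=5: Q has 5 at row 1, column 4; remove that cell from P, ejecting 7. So w(5) = 7. P is now [[1, 4, 6], [5]].
Step i=4: Q has 4 at row 1, column 3; remove that cell from P, ejecting 6. So w(4) = 6. P is now [[1, 4], [5]].
Step i=3: Q has 3 at row 1, column 2; remove that cell from P, ejecting 4. So w(3) = 4. P is now [[1], [5]].
Step i=2: Q has 2 at row 2, column 1; remove 5 from row 2 of P and reverse-bump: 5 enters row 1 and ejects 1. So w(2) = 1. P is now [[5]].
Step i=1: Q has 1 at row 1, column 1; remove that cell from P, ejecting 5. So w(1) = 5. P is now [].

So w = 5 1 4 6 7 2 3.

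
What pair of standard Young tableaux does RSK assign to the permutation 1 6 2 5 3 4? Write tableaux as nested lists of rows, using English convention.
Insert each entry of the permutation into P by Schensted row insertion, recording in Q the position of each new cell.

Insert 1: appended to row 1. P = [[1]], Q = [[1]].
Insert 6: appended to row 1. P = [[1, 6]], Q = [[1, 2]].
Insert 2: 2 bumps 6 from row 1; 6 starts row 2. P = [[1, 2], [6]], Q = [[1, 2], [3]].
Insert 5: appended to row 1. P = [[1, 2, 5], [6]], Q = [[1, 2, 4], [3]].
Insert 3: 3 bumps 5 from row 1; 5 bumps 6 from row 2; 6 starts row 3. P = [[1, 2, 3], [5], [6]], Q = [[1, 2, 4], [3], [5]].
Insert 4: appended to row 1. P = [[1, 2, 3, 4], [5], [6]], Q = [[1, 2, 4, 6], [3], [5]].

So P = [[1, 2, 3, 4], [5], [6]], Q = [[1, 2, 4, 6], [3], [5]].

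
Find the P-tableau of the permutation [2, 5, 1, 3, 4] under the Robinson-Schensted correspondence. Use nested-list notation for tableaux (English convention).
P = [[1, 3, 4], [2, 5]]

Insert 2: appended to row 1. P = [[2]].
Insert 5: appended to row 1. P = [[2, 5]].
Insert 1: 1 bumps 2 from row 1; 2 starts row 2. P = [[1, 5], [2]].
Insert 3: 3 bumps 5 from row 1; 5 appends to row 2. P = [[1, 3], [2, 5]].
Insert 4: appended to row 1. P = [[1, 3, 4], [2, 5]].

So P = [[1, 3, 4], [2, 5]].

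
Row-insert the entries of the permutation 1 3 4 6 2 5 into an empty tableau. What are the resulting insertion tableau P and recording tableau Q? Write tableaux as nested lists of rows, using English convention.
P = [[1, 2, 4, 5], [3, 6]], Q = [[1, 2, 3, 4], [5, 6]]

Insert each entry of the permutation into P by Schensted row insertion, recording in Q the position of each new cell.

Insert 1: appended to row 1. P = [[1]].
Insert 3: appended to row 1. P = [[1, 3]].
Insert 4: appended to row 1. P = [[1, 3, 4]].
Insert 6: appended to row 1. P = [[1, 3, 4, 6]].
Insert 2: 2 bumps 3 from row 1; 3 starts row 2. P = [[1, 2, 4, 6], [3]].
Insert 5: 5 bumps 6 from row 1; 6 appends to row 2. P = [[1, 2, 4, 5], [3, 6]].

So P = [[1, 2, 4, 5], [3, 6]], Q = [[1, 2, 3, 4], [5, 6]].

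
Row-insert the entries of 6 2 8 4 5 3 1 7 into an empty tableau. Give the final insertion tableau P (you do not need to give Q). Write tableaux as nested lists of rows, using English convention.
P = [[1, 3, 5, 7], [2, 8], [4], [6]]

Insert 6: appended to row 1. P = [[6]].
Insert 2: 2 bumps 6 from row 1; 6 starts row 2. P = [[2], [6]].
Insert 8: appended to row 1. P = [[2, 8], [6]].
Insert 4: 4 bumps 8 from row 1; 8 appends to row 2. P = [[2, 4], [6, 8]].
Insert 5: appended to row 1. P = [[2, 4, 5], [6, 8]].
Insert 3: 3 bumps 4 from row 1; 4 bumps 6 from row 2; 6 starts row 3. P = [[2, 3, 5], [4, 8], [6]].
Insert 1: 1 bumps 2 from row 1; 2 bumps 4 from row 2; 4 bumps 6 from row 3; 6 starts row 4. P = [[1, 3, 5], [2, 8], [4], [6]].
Insert 7: appended to row 1. P = [[1, 3, 5, 7], [2, 8], [4], [6]].

So P = [[1, 3, 5, 7], [2, 8], [4], [6]].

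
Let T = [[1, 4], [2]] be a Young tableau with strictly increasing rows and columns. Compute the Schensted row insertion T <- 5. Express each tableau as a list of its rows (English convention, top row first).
[[1, 4, 5], [2]]

5 is larger than every entry of row 1, so it is appended to row 1. The new tableau is [[1, 4, 5], [2]].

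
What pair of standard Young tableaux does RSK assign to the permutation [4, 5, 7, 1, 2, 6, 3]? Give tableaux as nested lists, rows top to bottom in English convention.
P = [[1, 2, 3], [4, 5, 6], [7]], Q = [[1, 2, 3], [4, 5, 6], [7]]

Insert each entry of the permutation into P by Schensted row insertion, recording in Q the position of each new cell.

Insert 4: appended to row 1. P = [[4]].
Insert 5: appended to row 1. P = [[4, 5]].
Insert 7: appended to row 1. P = [[4, 5, 7]].
Insert 1: 1 bumps 4 from row 1; 4 starts row 2. P = [[1, 5, 7], [4]].
Insert 2: 2 bumps 5 from row 1; 5 appends to row 2. P = [[1, 2, 7], [4, 5]].
Insert 6: 6 bumps 7 from row 1; 7 appends to row 2. P = [[1, 2, 6], [4, 5, 7]].
Insert 3: 3 bumps 6 from row 1; 6 bumps 7 from row 2; 7 starts row 3. P = [[1, 2, 3], [4, 5, 6], [7]].

So P = [[1, 2, 3], [4, 5, 6], [7]], Q = [[1, 2, 3], [4, 5, 6], [7]].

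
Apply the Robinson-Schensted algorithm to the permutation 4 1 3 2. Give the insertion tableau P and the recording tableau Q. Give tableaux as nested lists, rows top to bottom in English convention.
P = [[1, 2], [3], [4]], Q = [[1, 3], [2], [4]]

Insert each entry of the permutation into P by Schensted row insertion, recording in Q the position of each new cell.

Insert 4: appended to row 1. P = [[4]].
Insert 1: 1 bumps 4 from row 1; 4 starts row 2. P = [[1], [4]].
Insert 3: appended to row 1. P = [[1, 3], [4]].
Insert 2: 2 bumps 3 from row 1; 3 bumps 4 from row 2; 4 starts row 3. P = [[1, 2], [3], [4]].

So P = [[1, 2], [3], [4]], Q = [[1, 3], [2], [4]].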